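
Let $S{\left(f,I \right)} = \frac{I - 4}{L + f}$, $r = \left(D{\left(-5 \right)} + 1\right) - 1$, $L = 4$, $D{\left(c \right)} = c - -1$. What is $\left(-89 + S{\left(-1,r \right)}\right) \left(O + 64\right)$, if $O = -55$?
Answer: $-825$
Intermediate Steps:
$D{\left(c \right)} = 1 + c$ ($D{\left(c \right)} = c + 1 = 1 + c$)
$r = -4$ ($r = \left(\left(1 - 5\right) + 1\right) - 1 = \left(-4 + 1\right) - 1 = -3 - 1 = -4$)
$S{\left(f,I \right)} = \frac{-4 + I}{4 + f}$ ($S{\left(f,I \right)} = \frac{I - 4}{4 + f} = \frac{-4 + I}{4 + f}$)
$\left(-89 + S{\left(-1,r \right)}\right) \left(O + 64\right) = \left(-89 + \frac{-4 - 4}{4 - 1}\right) \left(-55 + 64\right) = \left(-89 + \frac{1}{3} \left(-8\right)\right) 9 = \left(-89 - \frac{8}{3}\right) 9 = \left(- \frac{275}{3}\right) 9 = -825$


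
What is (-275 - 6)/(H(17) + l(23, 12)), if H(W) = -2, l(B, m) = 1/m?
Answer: 3372/23 ≈ 146.61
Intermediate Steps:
(-275 - 6)/(H(17) + l(23, 12)) = (-275 - 6)/(-2 + 1/12) = -281/(-2 + 1/12) = -281/(-23/12) = -281*(-12/23) = 3372/23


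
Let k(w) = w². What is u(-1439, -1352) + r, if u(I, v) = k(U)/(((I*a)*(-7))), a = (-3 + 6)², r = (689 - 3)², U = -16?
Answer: 42662821828/90657 ≈ 4.7060e+5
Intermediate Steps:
r = 470596 (r = 686² = 470596)
a = 9 (a = 3² = 9)
u(I, v) = -256/(63*I) (u(I, v) = (-16)²/(((I*9)*(-7))) = 256/(((9*I)*(-7))) = 256/((-63*I)) = 256*(-1/(63*I)) = -256/(63*I))
u(-1439, -1352) + r = -256/63/(-1439) + 470596 = -256/63*(-1/1439) + 470596 = 256/90657 + 470596 = 42662821828/90657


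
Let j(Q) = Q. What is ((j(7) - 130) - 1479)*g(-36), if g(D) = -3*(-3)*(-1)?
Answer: 14418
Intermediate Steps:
g(D) = -9 (g(D) = 9*(-1) = -9)
((j(7) - 130) - 1479)*g(-36) = ((7 - 130) - 1479)*(-9) = (-123 - 1479)*(-9) = -1602*(-9) = 14418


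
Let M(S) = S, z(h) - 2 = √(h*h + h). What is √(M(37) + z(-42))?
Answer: √(39 + √1722) ≈ 8.9720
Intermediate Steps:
z(h) = 2 + √(h + h²) (z(h) = 2 + √(h*h + h) = 2 + √(h² + h) = 2 + √(h + h²))
√(M(37) + z(-42)) = √(37 + (2 + √(-42*(1 - 42)))) = √(37 + (2 + √(-42*(-41)))) = √(37 + (2 + √1722)) = √(39 + √1722)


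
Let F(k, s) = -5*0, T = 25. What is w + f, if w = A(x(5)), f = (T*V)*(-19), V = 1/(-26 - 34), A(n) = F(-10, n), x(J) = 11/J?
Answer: 95/12 ≈ 7.9167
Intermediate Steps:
F(k, s) = 0
A(n) = 0
V = -1/60 (V = 1/(-60) = -1/60 ≈ -0.016667)
f = 95/12 (f = (25*(-1/60))*(-19) = -5/12*(-19) = 95/12 ≈ 7.9167)
w = 0
w + f = 0 + 95/12 = 95/12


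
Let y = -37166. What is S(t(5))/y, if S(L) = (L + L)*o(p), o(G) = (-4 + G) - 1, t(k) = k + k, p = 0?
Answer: 50/18583 ≈ 0.0026906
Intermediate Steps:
t(k) = 2*k
o(G) = -5 + G
S(L) = -10*L (S(L) = (L + L)*(-5 + 0) = (2*L)*(-5) = -10*L)
S(t(5))/y = -20*5/(-37166) = -10*10*(-1/37166) = -100*(-1/37166) = 50/18583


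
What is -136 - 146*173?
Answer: -25394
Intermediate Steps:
-136 - 146*173 = -136 - 25258 = -25394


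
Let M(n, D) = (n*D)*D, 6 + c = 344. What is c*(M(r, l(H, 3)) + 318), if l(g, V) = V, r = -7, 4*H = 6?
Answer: 86190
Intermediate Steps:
H = 3/2 (H = (1/4)*6 = 3/2 ≈ 1.5000)
c = 338 (c = -6 + 344 = 338)
M(n, D) = n*D**2 (M(n, D) = (D*n)*D = n*D**2)
c*(M(r, l(H, 3)) + 318) = 338*(-7*3**2 + 318) = 338*(-7*9 + 318) = 338*(-63 + 318) = 338*255 = 86190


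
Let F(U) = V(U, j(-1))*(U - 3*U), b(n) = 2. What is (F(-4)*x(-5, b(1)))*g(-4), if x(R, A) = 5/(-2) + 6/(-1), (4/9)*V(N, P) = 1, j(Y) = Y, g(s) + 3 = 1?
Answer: 306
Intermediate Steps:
g(s) = -2 (g(s) = -3 + 1 = -2)
V(N, P) = 9/4 (V(N, P) = (9/4)*1 = 9/4)
F(U) = -9*U/2 (F(U) = 9*(U - 3*U)/4 = 9*(-2*U)/4 = -9*U/2)
x(R, A) = -17/2 (x(R, A) = 5*(-½) + 6*(-1) = -5/2 - 6 = -17/2)
(F(-4)*x(-5, b(1)))*g(-4) = (-9/2*(-4)*(-17/2))*(-2) = (18*(-17/2))*(-2) = -153*(-2) = 306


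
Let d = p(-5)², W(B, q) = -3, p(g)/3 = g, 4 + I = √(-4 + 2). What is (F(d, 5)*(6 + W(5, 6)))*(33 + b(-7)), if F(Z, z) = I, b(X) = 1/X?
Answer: -2760/7 + 690*I*√2/7 ≈ -394.29 + 139.4*I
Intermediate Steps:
I = -4 + I*√2 (I = -4 + √(-4 + 2) = -4 + √(-2) = -4 + I*√2 ≈ -4.0 + 1.4142*I)
p(g) = 3*g
d = 225 (d = (3*(-5))² = (-15)² = 225)
F(Z, z) = -4 + I*√2
(F(d, 5)*(6 + W(5, 6)))*(33 + b(-7)) = ((-4 + I*√2)*(6 - 3))*(33 + 1/(-7)) = ((-4 + I*√2)*3)*(33 - ⅐) = (-12 + 3*I*√2)*(230/7) = -2760/7 + 690*I*√2/7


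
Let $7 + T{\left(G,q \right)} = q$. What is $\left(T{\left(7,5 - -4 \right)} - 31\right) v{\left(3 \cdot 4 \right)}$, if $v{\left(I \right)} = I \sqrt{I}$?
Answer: $- 696 \sqrt{3} \approx -1205.5$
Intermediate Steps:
$T{\left(G,q \right)} = -7 + q$
$v{\left(I \right)} = I^{\frac{3}{2}}$
$\left(T{\left(7,5 - -4 \right)} - 31\right) v{\left(3 \cdot 4 \right)} = \left(\left(-7 + \left(5 - -4\right)\right) - 31\right) \left(3 \cdot 4\right)^{\frac{3}{2}} = \left(\left(-7 + \left(5 + 4\right)\right) - 31\right) 12^{\frac{3}{2}} = \left(\left(-7 + 9\right) - 31\right) 24 \sqrt{3} = \left(2 - 31\right) 24 \sqrt{3} = - 29 \cdot 24 \sqrt{3} = - 696 \sqrt{3}$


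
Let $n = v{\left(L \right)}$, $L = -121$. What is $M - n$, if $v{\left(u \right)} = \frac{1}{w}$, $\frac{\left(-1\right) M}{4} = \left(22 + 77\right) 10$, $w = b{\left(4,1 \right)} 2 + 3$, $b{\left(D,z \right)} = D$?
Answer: $- \frac{43561}{11} \approx -3960.1$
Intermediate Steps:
$w = 11$ ($w = 4 \cdot 2 + 3 = 8 + 3 = 11$)
$M = -3960$ ($M = - 4 \left(22 + 77\right) 10 = - 4 \cdot 99 \cdot 10 = \left(-4\right) 990 = -3960$)
$v{\left(u \right)} = \frac{1}{11}$
$n = \frac{1}{11} \approx 0.090909$
$M - n = -3960 - \frac{1}{11} = - \frac{43561}{11}$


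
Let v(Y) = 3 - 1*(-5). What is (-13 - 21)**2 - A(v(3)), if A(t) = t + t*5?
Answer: 1108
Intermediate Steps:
v(Y) = 8 (v(Y) = 3 + 5 = 8)
A(t) = 6*t (A(t) = t + 5*t = 6*t)
(-13 - 21)**2 - A(v(3)) = (-13 - 21)**2 - 6*8 = (-34)**2 - 1*48 = 1156 - 48 = 1108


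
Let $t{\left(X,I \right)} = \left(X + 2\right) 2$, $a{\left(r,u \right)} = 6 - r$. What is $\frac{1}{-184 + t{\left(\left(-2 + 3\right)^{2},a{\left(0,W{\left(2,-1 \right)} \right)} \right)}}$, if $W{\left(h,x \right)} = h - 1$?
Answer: $- \frac{1}{178} \approx -0.005618$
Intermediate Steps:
$W{\left(h,x \right)} = -1 + h$
$t{\left(X,I \right)} = 4 + 2 X$ ($t{\left(X,I \right)} = \left(2 + X\right) 2 = 4 + 2 X$)
$\frac{1}{-184 + t{\left(\left(-2 + 3\right)^{2},a{\left(0,W{\left(2,-1 \right)} \right)} \right)}} = \frac{1}{-184 + \left(4 + 2 \left(-2 + 3\right)^{2}\right)} = \frac{1}{-184 + \left(4 + 2 \cdot 1^{2}\right)} = \frac{1}{-184 + \left(4 + 2 \cdot 1\right)} = \frac{1}{-184 + \left(4 + 2\right)} = \frac{1}{-184 + 6} = \frac{1}{-178} = - \frac{1}{178}$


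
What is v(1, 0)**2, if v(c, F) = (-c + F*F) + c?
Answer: 0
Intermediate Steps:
v(c, F) = F**2 (v(c, F) = (-c + F**2) + c = (F**2 - c) + c = F**2)
v(1, 0)**2 = (0**2)**2 = 0**2 = 0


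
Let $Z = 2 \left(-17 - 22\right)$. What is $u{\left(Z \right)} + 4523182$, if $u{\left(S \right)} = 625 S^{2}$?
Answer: $8325682$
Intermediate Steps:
$Z = -78$ ($Z = 2 \left(-39\right) = -78$)
$u{\left(Z \right)} + 4523182 = 625 \left(-78\right)^{2} + 4523182 = 625 \cdot 6084 + 4523182 = 3802500 + 4523182 = 8325682$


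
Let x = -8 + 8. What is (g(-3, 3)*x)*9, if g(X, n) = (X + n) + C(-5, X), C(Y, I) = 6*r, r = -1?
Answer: 0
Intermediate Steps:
C(Y, I) = -6 (C(Y, I) = 6*(-1) = -6)
x = 0
g(X, n) = -6 + X + n (g(X, n) = (X + n) - 6 = -6 + X + n)
(g(-3, 3)*x)*9 = ((-6 - 3 + 3)*0)*9 = -6*0*9 = 0*9 = 0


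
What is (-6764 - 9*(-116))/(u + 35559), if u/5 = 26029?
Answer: -65/1883 ≈ -0.034519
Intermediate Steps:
u = 130145 (u = 5*26029 = 130145)
(-6764 - 9*(-116))/(u + 35559) = (-6764 - 9*(-116))/(130145 + 35559) = (-6764 + 1044)/165704 = -5720*1/165704 = -65/1883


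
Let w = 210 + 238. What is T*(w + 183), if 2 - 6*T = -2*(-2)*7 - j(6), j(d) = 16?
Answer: -3155/3 ≈ -1051.7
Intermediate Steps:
w = 448
T = -5/3 (T = ⅓ - (-2*(-2)*7 - 1*16)/6 = ⅓ - (4*7 - 16)/6 = ⅓ - (28 - 16)/6 = ⅓ - ⅙*12 = ⅓ - 2 = -5/3 ≈ -1.6667)
T*(w + 183) = -5*(448 + 183)/3 = -5/3*631 = -3155/3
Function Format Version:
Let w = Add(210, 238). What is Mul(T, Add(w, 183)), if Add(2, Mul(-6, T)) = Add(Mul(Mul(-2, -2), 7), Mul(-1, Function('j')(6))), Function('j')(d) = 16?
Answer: Rational(-3155, 3) ≈ -1051.7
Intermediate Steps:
w = 448
T = Rational(-5, 3) (T = Add(Rational(1, 3), Mul(Rational(-1, 6), Add(Mul(Mul(-2, -2), 7), Mul(-1, 16)))) = Add(Rational(1, 3), Mul(Rational(-1, 6), Add(Mul(4, 7), -16))) = Add(Rational(1, 3), Mul(Rational(-1, 6), Add(28, -16))) = Add(Rational(1, 3), Mul(Rational(-1, 6), 12)) = Add(Rational(1, 3), -2) = Rational(-5, 3) ≈ -1.6667)
Mul(T, Add(w, 183)) = Mul(Rational(-5, 3), Add(448, 183)) = Mul(Rational(-5, 3), 631) = Rational(-3155, 3)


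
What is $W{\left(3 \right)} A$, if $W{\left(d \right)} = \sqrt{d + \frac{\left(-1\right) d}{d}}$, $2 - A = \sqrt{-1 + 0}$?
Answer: $\sqrt{2} \left(2 - i\right) \approx 2.8284 - 1.4142 i$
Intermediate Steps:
$A = 2 - i$ ($A = 2 - \sqrt{-1 + 0} = 2 - \sqrt{-1} = 2 - i \approx 2.0 - 1.0 i$)
$W{\left(d \right)} = \sqrt{-1 + d}$ ($W{\left(d \right)} = \sqrt{d - 1} = \sqrt{-1 + d}$)
$W{\left(3 \right)} A = \sqrt{-1 + 3} \left(2 - i\right) = \sqrt{2} \left(2 - i\right)$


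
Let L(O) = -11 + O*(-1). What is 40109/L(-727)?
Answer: 40109/716 ≈ 56.018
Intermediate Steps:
L(O) = -11 - O
40109/L(-727) = 40109/(-11 - 1*(-727)) = 40109/(-11 + 727) = 40109/716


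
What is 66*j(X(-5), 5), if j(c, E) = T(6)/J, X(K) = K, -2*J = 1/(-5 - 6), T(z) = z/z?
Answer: 1452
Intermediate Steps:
T(z) = 1
J = 1/22 (J = -1/(2*(-5 - 6)) = -1/2/(-11) = -1/2*(-1/11) = 1/22 ≈ 0.045455)
j(c, E) = 22 (j(c, E) = 1/(1/22) = 1*22 = 22)
66*j(X(-5), 5) = 66*22 = 1452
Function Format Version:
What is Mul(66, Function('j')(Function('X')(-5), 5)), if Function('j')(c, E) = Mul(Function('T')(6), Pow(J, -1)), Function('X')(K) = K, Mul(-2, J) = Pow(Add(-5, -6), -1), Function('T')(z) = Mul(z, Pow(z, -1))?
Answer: 1452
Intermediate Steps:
Function('T')(z) = 1
J = Rational(1, 22) (J = Mul(Rational(-1, 2), Pow(Add(-5, -6), -1)) = Mul(Rational(-1, 2), Pow(-11, -1)) = Mul(Rational(-1, 2), Rational(-1, 11)) = Rational(1, 22) ≈ 0.045455)
Function('j')(c, E) = 22 (Function('j')(c, E) = Mul(1, Pow(Rational(1, 22), -1)) = Mul(1, 22) = 22)
Mul(66, Function('j')(Function('X')(-5), 5)) = Mul(66, 22) = 1452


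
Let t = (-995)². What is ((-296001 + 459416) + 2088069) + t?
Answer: 3241509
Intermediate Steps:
t = 990025
((-296001 + 459416) + 2088069) + t = ((-296001 + 459416) + 2088069) + 990025 = (163415 + 2088069) + 990025 = 2251484 + 990025 = 3241509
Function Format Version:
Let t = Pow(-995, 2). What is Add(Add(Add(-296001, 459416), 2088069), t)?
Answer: 3241509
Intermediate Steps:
t = 990025
Add(Add(Add(-296001, 459416), 2088069), t) = Add(Add(Add(-296001, 459416), 2088069), 990025) = Add(Add(163415, 2088069), 990025) = Add(2251484, 990025) = 3241509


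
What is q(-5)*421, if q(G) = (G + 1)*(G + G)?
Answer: 16840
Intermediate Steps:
q(G) = 2*G*(1 + G) (q(G) = (1 + G)*(2*G) = 2*G*(1 + G))
q(-5)*421 = (2*(-5)*(1 - 5))*421 = (2*(-5)*(-4))*421 = 40*421 = 16840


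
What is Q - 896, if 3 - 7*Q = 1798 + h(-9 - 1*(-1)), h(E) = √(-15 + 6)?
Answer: -8067/7 - 3*I/7 ≈ -1152.4 - 0.42857*I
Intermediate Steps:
h(E) = 3*I (h(E) = √(-9) = 3*I)
Q = -1795/7 - 3*I/7 (Q = 3/7 - (1798 + 3*I)/7 = 3/7 + (-1798/7 - 3*I/7) = -1795/7 - 3*I/7 ≈ -256.43 - 0.42857*I)
Q - 896 = (-1795/7 - 3*I/7) - 896 = -8067/7 - 3*I/7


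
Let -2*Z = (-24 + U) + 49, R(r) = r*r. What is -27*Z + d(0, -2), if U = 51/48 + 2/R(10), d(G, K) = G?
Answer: 281691/800 ≈ 352.11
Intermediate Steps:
R(r) = r²
U = 433/400 (U = 51/48 + 2/(10²) = 51*(1/48) + 2/100 = 17/16 + 2*(1/100) = 17/16 + 1/50 = 433/400 ≈ 1.0825)
Z = -10433/800 (Z = -((-24 + 433/400) + 49)/2 = -(-9167/400 + 49)/2 = -½*10433/400 = -10433/800 ≈ -13.041)
-27*Z + d(0, -2) = -27*(-10433/800) + 0 = 281691/800 + 0 = 281691/800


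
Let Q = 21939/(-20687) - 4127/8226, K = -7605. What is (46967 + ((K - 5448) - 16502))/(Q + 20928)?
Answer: 2963022013944/3561078325673 ≈ 0.83206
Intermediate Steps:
Q = -265845463/170171262 (Q = 21939*(-1/20687) - 4127*1/8226 = -21939/20687 - 4127/8226 = -265845463/170171262 ≈ -1.5622)
(46967 + ((K - 5448) - 16502))/(Q + 20928) = (46967 + ((-7605 - 5448) - 16502))/(-265845463/170171262 + 20928) = (46967 + (-13053 - 16502))/(3561078325673/170171262) = (46967 - 29555)*(170171262/3561078325673) = 17412*(170171262/3561078325673) = 2963022013944/3561078325673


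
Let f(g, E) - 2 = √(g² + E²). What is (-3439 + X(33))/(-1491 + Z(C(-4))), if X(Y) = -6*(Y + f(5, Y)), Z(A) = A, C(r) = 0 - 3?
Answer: 3649/1494 + √1114/249 ≈ 2.5765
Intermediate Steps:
C(r) = -3
f(g, E) = 2 + √(E² + g²) (f(g, E) = 2 + √(g² + E²) = 2 + √(E² + g²))
X(Y) = -12 - 6*Y - 6*√(25 + Y²) (X(Y) = -6*(Y + (2 + √(Y² + 5²))) = -6*(Y + (2 + √(Y² + 25))) = -6*(Y + (2 + √(25 + Y²))) = -6*(2 + Y + √(25 + Y²)) = -12 - 6*Y - 6*√(25 + Y²))
(-3439 + X(33))/(-1491 + Z(C(-4))) = (-3439 + (-12 - 6*33 - 6*√(25 + 33²)))/(-1491 - 3) = (-3439 + (-12 - 198 - 6*√(25 + 1089)))/(-1494) = (-3439 + (-12 - 198 - 6*√1114))*(-1/1494) = (-3439 + (-210 - 6*√1114))*(-1/1494) = (-3649 - 6*√1114)*(-1/1494) = 3649/1494 + √1114/249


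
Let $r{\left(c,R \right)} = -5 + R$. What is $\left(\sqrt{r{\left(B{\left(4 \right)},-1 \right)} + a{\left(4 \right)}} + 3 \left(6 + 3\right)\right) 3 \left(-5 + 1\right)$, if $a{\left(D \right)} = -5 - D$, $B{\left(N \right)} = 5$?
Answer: $-324 - 12 i \sqrt{15} \approx -324.0 - 46.476 i$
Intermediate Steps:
$\left(\sqrt{r{\left(B{\left(4 \right)},-1 \right)} + a{\left(4 \right)}} + 3 \left(6 + 3\right)\right) 3 \left(-5 + 1\right) = \left(\sqrt{\left(-5 - 1\right) - 9} + 3 \left(6 + 3\right)\right) 3 \left(-5 + 1\right) = \left(\sqrt{-6 - 9} + 3 \cdot 9\right) 3 \left(-4\right) = \left(\sqrt{-6 - 9} + 27\right) \left(-12\right) = \left(\sqrt{-15} + 27\right) \left(-12\right) = \left(i \sqrt{15} + 27\right) \left(-12\right) = \left(27 + i \sqrt{15}\right) \left(-12\right) = -324 - 12 i \sqrt{15}$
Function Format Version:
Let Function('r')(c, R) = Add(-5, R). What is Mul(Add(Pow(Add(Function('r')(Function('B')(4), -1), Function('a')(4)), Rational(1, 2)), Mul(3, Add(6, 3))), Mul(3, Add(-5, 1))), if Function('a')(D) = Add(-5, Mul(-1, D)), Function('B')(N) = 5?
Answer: Add(-324, Mul(-12, I, Pow(15, Rational(1, 2)))) ≈ Add(-324.00, Mul(-46.476, I))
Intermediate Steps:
Mul(Add(Pow(Add(Function('r')(Function('B')(4), -1), Function('a')(4)), Rational(1, 2)), Mul(3, Add(6, 3))), Mul(3, Add(-5, 1))) = Mul(Add(Pow(Add(Add(-5, -1), Add(-5, Mul(-1, 4))), Rational(1, 2)), Mul(3, Add(6, 3))), Mul(3, Add(-5, 1))) = Mul(Add(Pow(Add(-6, Add(-5, -4)), Rational(1, 2)), Mul(3, 9)), Mul(3, -4)) = Mul(Add(Pow(Add(-6, -9), Rational(1, 2)), 27), -12) = Mul(Add(Pow(-15, Rational(1, 2)), 27), -12) = Mul(Add(Mul(I, Pow(15, Rational(1, 2))), 27), -12) = Mul(Add(27, Mul(I, Pow(15, Rational(1, 2)))), -12) = Add(-324, Mul(-12, I, Pow(15, Rational(1, 2))))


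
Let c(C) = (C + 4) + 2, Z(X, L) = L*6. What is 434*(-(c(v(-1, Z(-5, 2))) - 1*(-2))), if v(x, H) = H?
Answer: -8680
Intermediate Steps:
Z(X, L) = 6*L
c(C) = 6 + C (c(C) = (4 + C) + 2 = 6 + C)
434*(-(c(v(-1, Z(-5, 2))) - 1*(-2))) = 434*(-((6 + 6*2) - 1*(-2))) = 434*(-((6 + 12) + 2)) = 434*(-(18 + 2)) = 434*(-1*20) = 434*(-20) = -8680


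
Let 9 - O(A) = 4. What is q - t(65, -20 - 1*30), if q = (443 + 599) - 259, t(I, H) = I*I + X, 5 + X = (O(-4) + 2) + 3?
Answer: -3447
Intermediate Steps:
O(A) = 5 (O(A) = 9 - 1*4 = 9 - 4 = 5)
X = 5 (X = -5 + ((5 + 2) + 3) = -5 + (7 + 3) = -5 + 10 = 5)
t(I, H) = 5 + I**2 (t(I, H) = I*I + 5 = I**2 + 5 = 5 + I**2)
q = 783 (q = 1042 - 259 = 783)
q - t(65, -20 - 1*30) = 783 - (5 + 65**2) = 783 - (5 + 4225) = 783 - 1*4230 = 783 - 4230 = -3447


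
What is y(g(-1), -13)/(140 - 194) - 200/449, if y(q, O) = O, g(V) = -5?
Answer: -4963/24246 ≈ -0.20469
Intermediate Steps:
y(g(-1), -13)/(140 - 194) - 200/449 = -13/(140 - 194) - 200/449 = -13/(-54) - 200*1/449 = -13*(-1/54) - 200/449 = 13/54 - 200/449 = -4963/24246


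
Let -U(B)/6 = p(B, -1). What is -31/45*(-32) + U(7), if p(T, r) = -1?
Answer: 1262/45 ≈ 28.044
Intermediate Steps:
U(B) = 6 (U(B) = -6*(-1) = 6)
-31/45*(-32) + U(7) = -31/45*(-32) + 6 = 992/45 + 6 = 1262/45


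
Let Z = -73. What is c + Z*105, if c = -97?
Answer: -7762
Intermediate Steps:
c + Z*105 = -97 - 73*105 = -97 - 7665 = -7762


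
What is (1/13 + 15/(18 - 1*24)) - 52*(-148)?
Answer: 200033/26 ≈ 7693.6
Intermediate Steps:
(1/13 + 15/(18 - 1*24)) - 52*(-148) = (1*(1/13) + 15/(18 - 24)) + 7696 = (1/13 + 15/(-6)) + 7696 = (1/13 + 15*(-⅙)) + 7696 = (1/13 - 5/2) + 7696 = -63/26 + 7696 = 200033/26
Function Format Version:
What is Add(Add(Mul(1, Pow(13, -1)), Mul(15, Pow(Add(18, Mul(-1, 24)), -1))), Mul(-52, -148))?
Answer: Rational(200033, 26) ≈ 7693.6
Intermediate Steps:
Add(Add(Mul(1, Pow(13, -1)), Mul(15, Pow(Add(18, Mul(-1, 24)), -1))), Mul(-52, -148)) = Add(Add(Mul(1, Rational(1, 13)), Mul(15, Pow(Add(18, -24), -1))), 7696) = Add(Add(Rational(1, 13), Mul(15, Pow(-6, -1))), 7696) = Add(Add(Rational(1, 13), Mul(15, Rational(-1, 6))), 7696) = Add(Add(Rational(1, 13), Rational(-5, 2)), 7696) = Add(Rational(-63, 26), 7696) = Rational(200033, 26)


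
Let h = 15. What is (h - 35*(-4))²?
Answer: 24025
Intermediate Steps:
(h - 35*(-4))² = (15 - 35*(-4))² = (15 - 1*(-140))² = (15 + 140)² = 155² = 24025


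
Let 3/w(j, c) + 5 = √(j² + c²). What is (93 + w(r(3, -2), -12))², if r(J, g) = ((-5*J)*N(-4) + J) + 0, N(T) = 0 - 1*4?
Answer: 72275658309/8355872 + 3421791*√457/8355872 ≈ 8658.4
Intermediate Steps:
N(T) = -4 (N(T) = 0 - 4 = -4)
r(J, g) = 21*J (r(J, g) = (-5*J*(-4) + J) + 0 = (20*J + J) + 0 = 21*J + 0 = 21*J)
w(j, c) = 3/(-5 + √(c² + j²)) (w(j, c) = 3/(-5 + √(j² + c²)) = 3/(-5 + √(c² + j²)))
(93 + w(r(3, -2), -12))² = (93 + 3/(-5 + √((-12)² + (21*3)²)))² = (93 + 3/(-5 + √(144 + 63²)))² = (93 + 3/(-5 + √(144 + 3969)))² = (93 + 3/(-5 + √4113))² = (93 + 3/(-5 + 3*√457))²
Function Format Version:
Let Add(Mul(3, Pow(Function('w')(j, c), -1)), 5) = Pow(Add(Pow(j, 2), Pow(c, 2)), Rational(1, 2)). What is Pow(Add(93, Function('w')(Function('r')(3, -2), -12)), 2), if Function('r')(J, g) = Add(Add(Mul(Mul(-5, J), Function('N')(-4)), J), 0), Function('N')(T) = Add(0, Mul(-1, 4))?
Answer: Add(Rational(72275658309, 8355872), Mul(Rational(3421791, 8355872), Pow(457, Rational(1, 2)))) ≈ 8658.4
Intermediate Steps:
Function('N')(T) = -4 (Function('N')(T) = Add(0, -4) = -4)
Function('r')(J, g) = Mul(21, J) (Function('r')(J, g) = Add(Add(Mul(Mul(-5, J), -4), J), 0) = Add(Add(Mul(20, J), J), 0) = Add(Mul(21, J), 0) = Mul(21, J))
Function('w')(j, c) = Mul(3, Pow(Add(-5, Pow(Add(Pow(c, 2), Pow(j, 2)), Rational(1, 2))), -1)) (Function('w')(j, c) = Mul(3, Pow(Add(-5, Pow(Add(Pow(j, 2), Pow(c, 2)), Rational(1, 2))), -1)) = Mul(3, Pow(Add(-5, Pow(Add(Pow(c, 2), Pow(j, 2)), Rational(1, 2))), -1)))
Pow(Add(93, Function('w')(Function('r')(3, -2), -12)), 2) = Pow(Add(93, Mul(3, Pow(Add(-5, Pow(Add(Pow(-12, 2), Pow(Mul(21, 3), 2)), Rational(1, 2))), -1))), 2) = Pow(Add(93, Mul(3, Pow(Add(-5, Pow(Add(144, Pow(63, 2)), Rational(1, 2))), -1))), 2) = Pow(Add(93, Mul(3, Pow(Add(-5, Pow(Add(144, 3969), Rational(1, 2))), -1))), 2) = Pow(Add(93, Mul(3, Pow(Add(-5, Pow(4113, Rational(1, 2))), -1))), 2) = Pow(Add(93, Mul(3, Pow(Add(-5, Mul(3, Pow(457, Rational(1, 2)))), -1))), 2)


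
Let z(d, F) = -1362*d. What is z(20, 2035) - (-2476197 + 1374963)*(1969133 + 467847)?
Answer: 2683685206080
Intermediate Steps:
z(20, 2035) - (-2476197 + 1374963)*(1969133 + 467847) = -1362*20 - (-2476197 + 1374963)*(1969133 + 467847) = -27240 - (-1101234)*2436980 = -27240 - 1*(-2683685233320) = -27240 + 2683685233320 = 2683685206080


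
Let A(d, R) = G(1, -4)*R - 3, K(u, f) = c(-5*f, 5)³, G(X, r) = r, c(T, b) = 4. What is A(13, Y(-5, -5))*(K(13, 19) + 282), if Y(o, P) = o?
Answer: 5882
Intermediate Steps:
K(u, f) = 64 (K(u, f) = 4³ = 64)
A(d, R) = -3 - 4*R (A(d, R) = -4*R - 3 = -3 - 4*R)
A(13, Y(-5, -5))*(K(13, 19) + 282) = (-3 - 4*(-5))*(64 + 282) = (-3 + 20)*346 = 17*346 = 5882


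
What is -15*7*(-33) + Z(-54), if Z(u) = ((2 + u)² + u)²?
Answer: 7025965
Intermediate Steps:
Z(u) = (u + (2 + u)²)²
-15*7*(-33) + Z(-54) = -15*7*(-33) + (-54 + (2 - 54)²)² = -105*(-33) + (-54 + (-52)²)² = 3465 + (-54 + 2704)² = 3465 + 2650² = 3465 + 7022500 = 7025965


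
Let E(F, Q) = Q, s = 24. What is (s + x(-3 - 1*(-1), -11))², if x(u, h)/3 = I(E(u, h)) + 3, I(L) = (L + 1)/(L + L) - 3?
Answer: 77841/121 ≈ 643.31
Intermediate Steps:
I(L) = -3 + (1 + L)/(2*L) (I(L) = (1 + L)/((2*L)) - 3 = (1 + L)*(1/(2*L)) - 3 = (1 + L)/(2*L) - 3 = -3 + (1 + L)/(2*L))
x(u, h) = 9 + 3*(1 - 5*h)/(2*h) (x(u, h) = 3*((1 - 5*h)/(2*h) + 3) = 3*(3 + (1 - 5*h)/(2*h)) = 9 + 3*(1 - 5*h)/(2*h))
(s + x(-3 - 1*(-1), -11))² = (24 + (3/2)*(1 - 11)/(-11))² = (24 + (3/2)*(-1/11)*(-10))² = (24 + 15/11)² = (279/11)² = 77841/121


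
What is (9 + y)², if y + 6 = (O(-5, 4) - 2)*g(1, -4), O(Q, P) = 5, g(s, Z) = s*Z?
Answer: 81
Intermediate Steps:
g(s, Z) = Z*s
y = -18 (y = -6 + (5 - 2)*(-4*1) = -6 + 3*(-4) = -6 - 12 = -18)
(9 + y)² = (9 - 18)² = (-9)² = 81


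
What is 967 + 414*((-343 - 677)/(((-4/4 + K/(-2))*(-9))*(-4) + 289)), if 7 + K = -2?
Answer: -4195/83 ≈ -50.542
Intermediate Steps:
K = -9 (K = -7 - 2 = -9)
967 + 414*((-343 - 677)/(((-4/4 + K/(-2))*(-9))*(-4) + 289)) = 967 + 414*((-343 - 677)/(((-4/4 - 9/(-2))*(-9))*(-4) + 289)) = 967 + 414*(-1020/(((-4*1/4 - 9*(-1/2))*(-9))*(-4) + 289)) = 967 + 414*(-1020/(((-1 + 9/2)*(-9))*(-4) + 289)) = 967 + 414*(-1020/(((7/2)*(-9))*(-4) + 289)) = 967 + 414*(-1020/(-63/2*(-4) + 289)) = 967 + 414*(-1020/(126 + 289)) = 967 + 414*(-1020/415) = 967 + 414*(-1020*1/415) = 967 + 414*(-204/83) = 967 - 84456/83 = -4195/83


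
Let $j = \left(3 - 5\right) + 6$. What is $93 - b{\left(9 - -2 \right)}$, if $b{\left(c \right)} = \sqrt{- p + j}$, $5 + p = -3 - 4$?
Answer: $89$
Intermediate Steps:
$p = -12$ ($p = -5 - 7 = -12$)
$j = 4$ ($j = -2 + 6 = 4$)
$b{\left(c \right)} = 4$ ($b{\left(c \right)} = \sqrt{\left(-1\right) \left(-12\right) + 4} = \sqrt{12 + 4} = \sqrt{16} = 4$)
$93 - b{\left(9 - -2 \right)} = 93 - 4 = 89$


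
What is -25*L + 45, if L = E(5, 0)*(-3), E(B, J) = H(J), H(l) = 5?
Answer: 420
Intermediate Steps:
E(B, J) = 5
L = -15 (L = 5*(-3) = -15)
-25*L + 45 = -25*(-15) + 45 = 375 + 45 = 420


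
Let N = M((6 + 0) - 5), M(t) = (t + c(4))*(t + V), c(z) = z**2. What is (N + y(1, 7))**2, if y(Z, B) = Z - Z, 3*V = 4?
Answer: 14161/9 ≈ 1573.4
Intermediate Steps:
V = 4/3 (V = (1/3)*4 = 4/3 ≈ 1.3333)
y(Z, B) = 0
M(t) = (16 + t)*(4/3 + t) (M(t) = (t + 4**2)*(t + 4/3) = (t + 16)*(4/3 + t) = (16 + t)*(4/3 + t))
N = 119/3 (N = 64/3 + ((6 + 0) - 5)**2 + 52*((6 + 0) - 5)/3 = 64/3 + (6 - 5)**2 + 52*(6 - 5)/3 = 64/3 + 1**2 + (52/3)*1 = 64/3 + 1 + 52/3 = 119/3 ≈ 39.667)
(N + y(1, 7))**2 = (119/3 + 0)**2 = (119/3)**2 = 14161/9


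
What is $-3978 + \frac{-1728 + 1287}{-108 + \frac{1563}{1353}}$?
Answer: $- \frac{191488995}{48187} \approx -3973.9$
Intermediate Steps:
$-3978 + \frac{-1728 + 1287}{-108 + \frac{1563}{1353}} = -3978 - \frac{441}{-108 + 1563 \cdot \frac{1}{1353}} = -3978 - \frac{441}{-108 + \frac{521}{451}} = -3978 - \frac{441}{- \frac{48187}{451}} = -3978 - - \frac{198891}{48187} = -3978 + \frac{198891}{48187} = - \frac{191488995}{48187}$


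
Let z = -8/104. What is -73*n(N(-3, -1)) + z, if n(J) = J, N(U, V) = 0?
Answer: -1/13 ≈ -0.076923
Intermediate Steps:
z = -1/13 (z = -8*1/104 = -1/13 ≈ -0.076923)
-73*n(N(-3, -1)) + z = -73*0 - 1/13 = 0 - 1/13 = -1/13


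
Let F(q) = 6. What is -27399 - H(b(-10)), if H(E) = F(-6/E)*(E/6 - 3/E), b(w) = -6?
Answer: -27396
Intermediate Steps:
H(E) = E - 18/E (H(E) = 6*(E/6 - 3/E) = 6*(-3/E + E/6) = E - 18/E)
-27399 - H(b(-10)) = -27399 - (-6 - 18/(-6)) = -27399 - (-6 - 18*(-⅙)) = -27399 - (-6 + 3) = -27399 - 1*(-3) = -27399 + 3 = -27396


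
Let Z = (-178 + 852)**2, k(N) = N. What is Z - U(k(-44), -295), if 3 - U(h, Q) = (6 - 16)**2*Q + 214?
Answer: 424987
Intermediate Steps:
U(h, Q) = -211 - 100*Q (U(h, Q) = 3 - ((6 - 16)**2*Q + 214) = 3 - ((-10)**2*Q + 214) = 3 - (100*Q + 214) = 3 - (214 + 100*Q) = 3 + (-214 - 100*Q) = -211 - 100*Q)
Z = 454276 (Z = 674**2 = 454276)
Z - U(k(-44), -295) = 454276 - (-211 - 100*(-295)) = 454276 - (-211 + 29500) = 454276 - 1*29289 = 454276 - 29289 = 424987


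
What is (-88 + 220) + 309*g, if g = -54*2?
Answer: -33240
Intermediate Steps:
g = -108
(-88 + 220) + 309*g = (-88 + 220) + 309*(-108) = 132 - 33372 = -33240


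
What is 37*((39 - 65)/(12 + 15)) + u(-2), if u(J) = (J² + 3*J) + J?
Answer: -1070/27 ≈ -39.630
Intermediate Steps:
u(J) = J² + 4*J
37*((39 - 65)/(12 + 15)) + u(-2) = 37*((39 - 65)/(12 + 15)) - 2*(4 - 2) = 37*(-26/27) - 2*2 = 37*(-26*1/27) - 4 = 37*(-26/27) - 4 = -962/27 - 4 = -1070/27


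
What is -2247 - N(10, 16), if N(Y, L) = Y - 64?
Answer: -2193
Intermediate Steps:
N(Y, L) = -64 + Y
-2247 - N(10, 16) = -2247 - (-64 + 10) = -2247 - 1*(-54) = -2247 + 54 = -2193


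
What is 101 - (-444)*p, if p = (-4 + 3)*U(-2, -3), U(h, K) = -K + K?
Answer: 101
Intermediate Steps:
U(h, K) = 0
p = 0 (p = (-4 + 3)*0 = -1*0 = 0)
101 - (-444)*p = 101 - (-444)*0 = 101 - 37*0 = 101 + 0 = 101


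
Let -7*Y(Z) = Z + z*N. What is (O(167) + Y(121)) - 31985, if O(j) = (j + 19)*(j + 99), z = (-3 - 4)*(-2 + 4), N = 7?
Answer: 122414/7 ≈ 17488.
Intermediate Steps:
z = -14 (z = -7*2 = -14)
O(j) = (19 + j)*(99 + j)
Y(Z) = 14 - Z/7 (Y(Z) = -(Z - 14*7)/7 = -(Z - 98)/7 = -(-98 + Z)/7 = 14 - Z/7)
(O(167) + Y(121)) - 31985 = ((1881 + 167**2 + 118*167) + (14 - 1/7*121)) - 31985 = ((1881 + 27889 + 19706) + (14 - 121/7)) - 31985 = (49476 - 23/7) - 31985 = 346309/7 - 31985 = 122414/7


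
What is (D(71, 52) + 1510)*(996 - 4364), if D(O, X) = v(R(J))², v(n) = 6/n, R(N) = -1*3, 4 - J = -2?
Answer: -5099152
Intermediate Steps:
J = 6 (J = 4 - 1*(-2) = 4 + 2 = 6)
R(N) = -3
D(O, X) = 4 (D(O, X) = (6/(-3))² = (6*(-⅓))² = (-2)² = 4)
(D(71, 52) + 1510)*(996 - 4364) = (4 + 1510)*(996 - 4364) = 1514*(-3368) = -5099152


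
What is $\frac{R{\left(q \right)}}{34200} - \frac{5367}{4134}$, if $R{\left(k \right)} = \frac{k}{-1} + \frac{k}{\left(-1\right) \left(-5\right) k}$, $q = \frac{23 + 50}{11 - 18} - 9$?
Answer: $- \frac{356747719}{274911000} \approx -1.2977$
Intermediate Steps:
$q = - \frac{136}{7}$ ($q = \frac{73}{-7} - 9 = 73 \left(- \frac{1}{7}\right) - 9 = - \frac{73}{7} - 9 = - \frac{136}{7} \approx -19.429$)
$R{\left(k \right)} = \frac{1}{5} - k$ ($R{\left(k \right)} = k \left(-1\right) + \frac{k}{5 k} = - k + k \frac{1}{5 k} = - k + \frac{1}{5} = \frac{1}{5} - k$)
$\frac{R{\left(q \right)}}{34200} - \frac{5367}{4134} = \frac{\frac{1}{5} - - \frac{136}{7}}{34200} - \frac{5367}{4134} = \left(\frac{1}{5} + \frac{136}{7}\right) \frac{1}{34200} - \frac{1789}{1378} = \frac{687}{35} \cdot \frac{1}{34200} - \frac{1789}{1378} = \frac{229}{399000} - \frac{1789}{1378} = - \frac{356747719}{274911000}$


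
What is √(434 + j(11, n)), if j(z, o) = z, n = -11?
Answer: √445 ≈ 21.095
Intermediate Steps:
√(434 + j(11, n)) = √(434 + 11) = √445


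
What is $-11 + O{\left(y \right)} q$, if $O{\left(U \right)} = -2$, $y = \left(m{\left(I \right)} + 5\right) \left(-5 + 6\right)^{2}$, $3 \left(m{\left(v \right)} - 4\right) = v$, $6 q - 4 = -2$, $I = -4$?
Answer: $- \frac{35}{3} \approx -11.667$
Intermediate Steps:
$q = \frac{1}{3}$ ($q = \frac{2}{3} + \frac{1}{6} \left(-2\right) = \frac{2}{3} - \frac{1}{3} = \frac{1}{3} \approx 0.33333$)
$m{\left(v \right)} = 4 + \frac{v}{3}$
$y = \frac{23}{3}$ ($y = \left(\left(4 + \frac{1}{3} \left(-4\right)\right) + 5\right) \left(-5 + 6\right)^{2} = \left(\left(4 - \frac{4}{3}\right) + 5\right) 1^{2} = \left(\frac{8}{3} + 5\right) 1 = \frac{23}{3} \cdot 1 = \frac{23}{3} \approx 7.6667$)
$-11 + O{\left(y \right)} q = -11 - \frac{2}{3} = - \frac{35}{3}$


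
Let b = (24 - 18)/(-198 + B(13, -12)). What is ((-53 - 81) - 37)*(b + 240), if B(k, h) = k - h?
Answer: -7098894/173 ≈ -41034.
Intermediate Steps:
b = -6/173 (b = (24 - 18)/(-198 + (13 - 1*(-12))) = 6/(-198 + (13 + 12)) = 6/(-198 + 25) = 6/(-173) = 6*(-1/173) = -6/173 ≈ -0.034682)
((-53 - 81) - 37)*(b + 240) = ((-53 - 81) - 37)*(-6/173 + 240) = (-134 - 37)*(41514/173) = -171*41514/173 = -7098894/173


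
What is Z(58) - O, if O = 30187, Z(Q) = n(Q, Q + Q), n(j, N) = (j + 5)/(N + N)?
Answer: -7003321/232 ≈ -30187.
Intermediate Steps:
n(j, N) = (5 + j)/(2*N) (n(j, N) = (5 + j)/((2*N)) = (5 + j)*(1/(2*N)) = (5 + j)/(2*N))
Z(Q) = (5 + Q)/(4*Q) (Z(Q) = (5 + Q)/(2*(Q + Q)) = (5 + Q)/(2*((2*Q))) = (1/(2*Q))*(5 + Q)/2 = (5 + Q)/(4*Q))
Z(58) - O = (1/4)*(5 + 58)/58 - 1*30187 = (1/4)*(1/58)*63 - 30187 = 63/232 - 30187 = -7003321/232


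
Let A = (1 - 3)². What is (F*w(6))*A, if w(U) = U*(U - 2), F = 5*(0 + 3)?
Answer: 1440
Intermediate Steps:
A = 4 (A = (-2)² = 4)
F = 15 (F = 5*3 = 15)
w(U) = U*(-2 + U)
(F*w(6))*A = (15*(6*(-2 + 6)))*4 = (15*(6*4))*4 = (15*24)*4 = 360*4 = 1440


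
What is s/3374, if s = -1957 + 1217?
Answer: -370/1687 ≈ -0.21932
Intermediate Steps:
s = -740
s/3374 = -740/3374 = -740*1/3374 = -370/1687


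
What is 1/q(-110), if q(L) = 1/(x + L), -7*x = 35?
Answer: -115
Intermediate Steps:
x = -5 (x = -1/7*35 = -5)
q(L) = 1/(-5 + L)
1/q(-110) = 1/(1/(-5 - 110)) = 1/(1/(-115)) = 1/(-1/115) = -115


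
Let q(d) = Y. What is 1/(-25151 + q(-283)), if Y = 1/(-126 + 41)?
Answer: -85/2137836 ≈ -3.9760e-5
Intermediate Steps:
Y = -1/85 (Y = 1/(-85) = -1/85 ≈ -0.011765)
q(d) = -1/85
1/(-25151 + q(-283)) = 1/(-25151 - 1/85) = 1/(-2137836/85) = -85/2137836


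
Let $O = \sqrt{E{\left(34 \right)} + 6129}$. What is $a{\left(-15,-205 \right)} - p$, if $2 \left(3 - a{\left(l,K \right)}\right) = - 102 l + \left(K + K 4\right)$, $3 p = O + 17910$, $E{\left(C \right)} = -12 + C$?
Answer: $- \frac{12439}{2} - \frac{\sqrt{6151}}{3} \approx -6245.6$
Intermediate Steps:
$O = \sqrt{6151}$ ($O = \sqrt{\left(-12 + 34\right) + 6129} = \sqrt{22 + 6129} = \sqrt{6151} \approx 78.428$)
$p = 5970 + \frac{\sqrt{6151}}{3}$ ($p = \frac{\sqrt{6151} + 17910}{3} = \frac{17910 + \sqrt{6151}}{3} = 5970 + \frac{\sqrt{6151}}{3} \approx 5996.1$)
$a{\left(l,K \right)} = 3 + 51 l - \frac{5 K}{2}$ ($a{\left(l,K \right)} = 3 - \frac{- 102 l + \left(K + K 4\right)}{2} = 3 - \frac{- 102 l + \left(K + 4 K\right)}{2} = 3 - \frac{- 102 l + 5 K}{2} = 3 - \left(- 51 l + \frac{5 K}{2}\right) = 3 + 51 l - \frac{5 K}{2}$)
$a{\left(-15,-205 \right)} - p = \left(3 + 51 \left(-15\right) - - \frac{1025}{2}\right) - \left(5970 + \frac{\sqrt{6151}}{3}\right) = \left(3 - 765 + \frac{1025}{2}\right) - \left(5970 + \frac{\sqrt{6151}}{3}\right) = - \frac{499}{2} - \left(5970 + \frac{\sqrt{6151}}{3}\right) = - \frac{12439}{2} - \frac{\sqrt{6151}}{3}$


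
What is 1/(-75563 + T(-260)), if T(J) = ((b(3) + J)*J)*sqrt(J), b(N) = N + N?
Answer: -75563/1139642982969 - 132080*I*sqrt(65)/1139642982969 ≈ -6.6304e-8 - 9.3438e-7*I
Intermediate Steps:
b(N) = 2*N
T(J) = J**(3/2)*(6 + J) (T(J) = ((2*3 + J)*J)*sqrt(J) = ((6 + J)*J)*sqrt(J) = (J*(6 + J))*sqrt(J) = J**(3/2)*(6 + J))
1/(-75563 + T(-260)) = 1/(-75563 + (-260)**(3/2)*(6 - 260)) = 1/(-75563 - 520*I*sqrt(65)*(-254)) = 1/(-75563 + 132080*I*sqrt(65))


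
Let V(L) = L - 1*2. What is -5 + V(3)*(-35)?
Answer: -40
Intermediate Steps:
V(L) = -2 + L (V(L) = L - 2 = -2 + L)
-5 + V(3)*(-35) = -5 + (-2 + 3)*(-35) = -5 + 1*(-35) = -5 - 35 = -40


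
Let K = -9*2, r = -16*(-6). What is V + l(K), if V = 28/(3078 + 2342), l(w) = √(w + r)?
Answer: 7/1355 + √78 ≈ 8.8369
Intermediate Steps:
r = 96
K = -18
l(w) = √(96 + w) (l(w) = √(w + 96) = √(96 + w))
V = 7/1355 (V = 28/5420 = 28*(1/5420) = 7/1355 ≈ 0.0051661)
V + l(K) = 7/1355 + √(96 - 18) = 7/1355 + √78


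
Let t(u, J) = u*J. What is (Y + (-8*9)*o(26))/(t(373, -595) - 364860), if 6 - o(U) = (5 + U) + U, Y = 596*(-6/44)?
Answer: -174/28435 ≈ -0.0061192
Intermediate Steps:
t(u, J) = J*u
Y = -894/11 (Y = 596*(-6*1/44) = 596*(-3/22) = -894/11 ≈ -81.273)
o(U) = 1 - 2*U (o(U) = 6 - ((5 + U) + U) = 6 - (5 + 2*U) = 6 + (-5 - 2*U) = 1 - 2*U)
(Y + (-8*9)*o(26))/(t(373, -595) - 364860) = (-894/11 + (-8*9)*(1 - 2*26))/(-595*373 - 364860) = (-894/11 - 72*(1 - 52))/(-221935 - 364860) = (-894/11 - 72*(-51))/(-586795) = (-894/11 + 3672)*(-1/586795) = (39498/11)*(-1/586795) = -174/28435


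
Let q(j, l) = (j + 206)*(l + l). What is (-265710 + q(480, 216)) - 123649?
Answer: -93007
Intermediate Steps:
q(j, l) = 2*l*(206 + j) (q(j, l) = (206 + j)*(2*l) = 2*l*(206 + j))
(-265710 + q(480, 216)) - 123649 = (-265710 + 2*216*(206 + 480)) - 123649 = (-265710 + 2*216*686) - 123649 = (-265710 + 296352) - 123649 = 30642 - 123649 = -93007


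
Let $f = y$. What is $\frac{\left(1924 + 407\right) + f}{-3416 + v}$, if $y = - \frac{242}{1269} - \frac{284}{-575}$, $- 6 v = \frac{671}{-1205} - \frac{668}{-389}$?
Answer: $- \frac{318951661125158}{467378311397445} \approx -0.68243$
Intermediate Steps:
$v = - \frac{181307}{937490}$ ($v = - \frac{\frac{671}{-1205} - \frac{668}{-389}}{6} = - \frac{671 \left(- \frac{1}{1205}\right) - - \frac{668}{389}}{6} = - \frac{- \frac{671}{1205} + \frac{668}{389}}{6} = \left(- \frac{1}{6}\right) \frac{543921}{468745} = - \frac{181307}{937490} \approx -0.1934$)
$y = \frac{221246}{729675}$ ($y = \left(-242\right) \frac{1}{1269} - - \frac{284}{575} = - \frac{242}{1269} + \frac{284}{575} = \frac{221246}{729675} \approx 0.30321$)
$f = \frac{221246}{729675} \approx 0.30321$
$\frac{\left(1924 + 407\right) + f}{-3416 + v} = \frac{\left(1924 + 407\right) + \frac{221246}{729675}}{-3416 - \frac{181307}{937490}} = \frac{2331 + \frac{221246}{729675}}{- \frac{3202647147}{937490}} = \frac{1701093671}{729675} \left(- \frac{937490}{3202647147}\right) = - \frac{318951661125158}{467378311397445}$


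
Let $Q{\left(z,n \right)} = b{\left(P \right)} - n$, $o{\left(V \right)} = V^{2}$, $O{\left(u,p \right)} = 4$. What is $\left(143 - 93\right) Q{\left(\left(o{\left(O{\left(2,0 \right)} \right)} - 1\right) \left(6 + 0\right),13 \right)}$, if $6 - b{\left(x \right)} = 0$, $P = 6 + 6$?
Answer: $-350$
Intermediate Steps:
$P = 12$
$b{\left(x \right)} = 6$ ($b{\left(x \right)} = 6 - 0 = 6 + 0 = 6$)
$Q{\left(z,n \right)} = 6 - n$
$\left(143 - 93\right) Q{\left(\left(o{\left(O{\left(2,0 \right)} \right)} - 1\right) \left(6 + 0\right),13 \right)} = \left(143 - 93\right) \left(6 - 13\right) = 50 \left(6 - 13\right) = 50 \left(-7\right) = -350$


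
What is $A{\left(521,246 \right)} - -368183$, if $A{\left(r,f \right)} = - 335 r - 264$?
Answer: $193384$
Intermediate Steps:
$A{\left(r,f \right)} = -264 - 335 r$
$A{\left(521,246 \right)} - -368183 = \left(-264 - 174535\right) - -368183 = \left(-264 - 174535\right) + 368183 = -174799 + 368183 = 193384$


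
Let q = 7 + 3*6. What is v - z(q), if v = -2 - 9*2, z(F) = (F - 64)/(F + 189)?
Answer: -4241/214 ≈ -19.818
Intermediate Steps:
q = 25 (q = 7 + 18 = 25)
z(F) = (-64 + F)/(189 + F)
v = -20 (v = -2 - 18 = -20)
v - z(q) = -20 - (-64 + 25)/(189 + 25) = -20 - (-39)/214 = -20 - 1*(-39/214) = -20 + 39/214 = -4241/214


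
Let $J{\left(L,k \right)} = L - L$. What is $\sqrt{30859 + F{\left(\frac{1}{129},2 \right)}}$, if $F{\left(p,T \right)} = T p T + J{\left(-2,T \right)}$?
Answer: $\frac{\sqrt{513525135}}{129} \approx 175.67$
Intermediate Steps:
$J{\left(L,k \right)} = 0$
$F{\left(p,T \right)} = p T^{2}$ ($F{\left(p,T \right)} = T p T + 0 = p T^{2} + 0 = p T^{2}$)
$\sqrt{30859 + F{\left(\frac{1}{129},2 \right)}} = \sqrt{30859 + \frac{2^{2}}{129}} = \sqrt{30859 + \frac{1}{129} \cdot 4} = \sqrt{30859 + \frac{4}{129}} = \sqrt{\frac{3980815}{129}} = \frac{\sqrt{513525135}}{129}$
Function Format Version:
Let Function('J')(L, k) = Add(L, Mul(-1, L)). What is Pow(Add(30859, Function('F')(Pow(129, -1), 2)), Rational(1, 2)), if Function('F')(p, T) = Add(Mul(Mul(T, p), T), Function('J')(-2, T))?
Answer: Mul(Rational(1, 129), Pow(513525135, Rational(1, 2))) ≈ 175.67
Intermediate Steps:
Function('J')(L, k) = 0
Function('F')(p, T) = Mul(p, Pow(T, 2)) (Function('F')(p, T) = Add(Mul(Mul(T, p), T), 0) = Add(Mul(p, Pow(T, 2)), 0) = Mul(p, Pow(T, 2)))
Pow(Add(30859, Function('F')(Pow(129, -1), 2)), Rational(1, 2)) = Pow(Add(30859, Mul(Pow(129, -1), Pow(2, 2))), Rational(1, 2)) = Pow(Add(30859, Mul(Rational(1, 129), 4)), Rational(1, 2)) = Pow(Add(30859, Rational(4, 129)), Rational(1, 2)) = Pow(Rational(3980815, 129), Rational(1, 2)) = Mul(Rational(1, 129), Pow(513525135, Rational(1, 2)))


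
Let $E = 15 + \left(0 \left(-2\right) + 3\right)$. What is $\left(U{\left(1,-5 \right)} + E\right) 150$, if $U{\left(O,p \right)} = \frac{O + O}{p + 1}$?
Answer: $2625$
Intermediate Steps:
$U{\left(O,p \right)} = \frac{2 O}{1 + p}$
$E = 18$ ($E = 15 + \left(0 + 3\right) = 15 + 3 = 18$)
$\left(U{\left(1,-5 \right)} + E\right) 150 = \left(2 \cdot 1 \frac{1}{1 - 5} + 18\right) 150 = \left(2 \cdot 1 \frac{1}{-4} + 18\right) 150 = \left(2 \cdot 1 \left(- \frac{1}{4}\right) + 18\right) 150 = \left(- \frac{1}{2} + 18\right) 150 = \frac{35}{2} \cdot 150 = 2625$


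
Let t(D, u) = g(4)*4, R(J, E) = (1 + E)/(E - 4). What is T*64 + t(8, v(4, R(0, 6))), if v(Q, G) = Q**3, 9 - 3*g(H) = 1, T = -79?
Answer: -15136/3 ≈ -5045.3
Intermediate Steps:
R(J, E) = (1 + E)/(-4 + E)
g(H) = 8/3 (g(H) = 3 - 1/3*1 = 3 - 1/3 = 8/3)
t(D, u) = 32/3 (t(D, u) = (8/3)*4 = 32/3)
T*64 + t(8, v(4, R(0, 6))) = -79*64 + 32/3 = -5056 + 32/3 = -15136/3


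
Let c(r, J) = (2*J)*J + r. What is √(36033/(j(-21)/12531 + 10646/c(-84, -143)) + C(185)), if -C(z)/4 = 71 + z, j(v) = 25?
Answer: √38418508581052195757/16803172 ≈ 368.88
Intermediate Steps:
c(r, J) = r + 2*J² (c(r, J) = 2*J² + r = r + 2*J²)
C(z) = -284 - 4*z (C(z) = -4*(71 + z) = -284 - 4*z)
√(36033/(j(-21)/12531 + 10646/c(-84, -143)) + C(185)) = √(36033/(25/12531 + 10646/(-84 + 2*(-143)²)) + (-284 - 4*185)) = √(36033/(25*(1/12531) + 10646/(-84 + 2*20449)) + (-284 - 740)) = √(36033/(25/12531 + 10646/(-84 + 40898)) - 1024) = √(36033/(25/12531 + 10646/40814) - 1024) = √(36033/(25/12531 + 10646*(1/40814)) - 1024) = √(36033/(25/12531 + 5323/20407) - 1024) = √(36033/(67212688/255720117) - 1024) = √(36033*(255720117/67212688) - 1024) = √(9214362975861/67212688 - 1024) = √(9145537183349/67212688) = √38418508581052195757/16803172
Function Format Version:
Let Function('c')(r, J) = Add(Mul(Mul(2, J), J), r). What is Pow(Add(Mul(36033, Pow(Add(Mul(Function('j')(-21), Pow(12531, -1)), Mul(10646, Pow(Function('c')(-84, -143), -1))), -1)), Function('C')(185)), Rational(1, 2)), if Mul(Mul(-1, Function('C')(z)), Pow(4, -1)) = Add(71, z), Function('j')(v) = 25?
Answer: Mul(Rational(1, 16803172), Pow(38418508581052195757, Rational(1, 2))) ≈ 368.88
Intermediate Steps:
Function('c')(r, J) = Add(r, Mul(2, Pow(J, 2))) (Function('c')(r, J) = Add(Mul(2, Pow(J, 2)), r) = Add(r, Mul(2, Pow(J, 2))))
Function('C')(z) = Add(-284, Mul(-4, z)) (Function('C')(z) = Mul(-4, Add(71, z)) = Add(-284, Mul(-4, z)))
Pow(Add(Mul(36033, Pow(Add(Mul(Function('j')(-21), Pow(12531, -1)), Mul(10646, Pow(Function('c')(-84, -143), -1))), -1)), Function('C')(185)), Rational(1, 2)) = Pow(Add(Mul(36033, Pow(Add(Mul(25, Pow(12531, -1)), Mul(10646, Pow(Add(-84, Mul(2, Pow(-143, 2))), -1))), -1)), Add(-284, Mul(-4, 185))), Rational(1, 2)) = Pow(Add(Mul(36033, Pow(Add(Mul(25, Rational(1, 12531)), Mul(10646, Pow(Add(-84, Mul(2, 20449)), -1))), -1)), Add(-284, -740)), Rational(1, 2)) = Pow(Add(Mul(36033, Pow(Add(Rational(25, 12531), Mul(10646, Pow(Add(-84, 40898), -1))), -1)), -1024), Rational(1, 2)) = Pow(Add(Mul(36033, Pow(Add(Rational(25, 12531), Mul(10646, Pow(40814, -1))), -1)), -1024), Rational(1, 2)) = Pow(Add(Mul(36033, Pow(Add(Rational(25, 12531), Mul(10646, Rational(1, 40814))), -1)), -1024), Rational(1, 2)) = Pow(Add(Mul(36033, Pow(Add(Rational(25, 12531), Rational(5323, 20407)), -1)), -1024), Rational(1, 2)) = Pow(Add(Mul(36033, Pow(Rational(67212688, 255720117), -1)), -1024), Rational(1, 2)) = Pow(Add(Mul(36033, Rational(255720117, 67212688)), -1024), Rational(1, 2)) = Pow(Add(Rational(9214362975861, 67212688), -1024), Rational(1, 2)) = Pow(Rational(9145537183349, 67212688), Rational(1, 2)) = Mul(Rational(1, 16803172), Pow(38418508581052195757, Rational(1, 2)))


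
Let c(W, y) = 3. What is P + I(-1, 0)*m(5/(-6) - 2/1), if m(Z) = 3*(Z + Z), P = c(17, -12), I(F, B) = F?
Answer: 20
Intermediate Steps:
P = 3
m(Z) = 6*Z (m(Z) = 3*(2*Z) = 6*Z)
P + I(-1, 0)*m(5/(-6) - 2/1) = 3 - 6*(5/(-6) - 2/1) = 3 - 6*(5*(-1/6) - 2*1) = 3 - 6*(-5/6 - 2) = 3 - 6*(-17)/6 = 3 - 1*(-17) = 3 + 17 = 20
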